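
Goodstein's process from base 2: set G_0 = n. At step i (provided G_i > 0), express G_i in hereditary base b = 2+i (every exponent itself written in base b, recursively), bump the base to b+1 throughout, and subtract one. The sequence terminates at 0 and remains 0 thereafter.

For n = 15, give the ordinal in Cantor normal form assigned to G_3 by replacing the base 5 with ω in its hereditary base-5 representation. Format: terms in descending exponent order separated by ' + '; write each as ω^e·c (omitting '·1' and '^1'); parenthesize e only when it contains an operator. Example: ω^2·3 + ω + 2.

ω^(ω + 1) + ω^ω + 2

15 —HB2→ 2^(2 + 1) + 2^2 + 2 + 1 —bump→ 3^(3 + 1) + 3^3 + 3 + 1 = 112 —(−1)→ 111
111 —HB3→ 3^(3 + 1) + 3^3 + 3 —bump→ 4^(4 + 1) + 4^4 + 4 = 1284 —(−1)→ 1283
1283 —HB4→ 4^(4 + 1) + 4^4 + 3 —bump→ 5^(5 + 1) + 5^5 + 3 = 18753 —(−1)→ 18752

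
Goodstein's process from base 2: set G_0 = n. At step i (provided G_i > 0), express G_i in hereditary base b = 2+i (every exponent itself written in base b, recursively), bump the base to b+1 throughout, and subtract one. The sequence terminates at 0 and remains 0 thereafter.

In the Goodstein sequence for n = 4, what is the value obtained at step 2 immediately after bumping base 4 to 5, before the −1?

61

i=0: 4 = 2^2 (b=2); 2→3: 3^3 = 27; 27−1 = 26
i=1: 26 = 2·3^2 + 2·3 + 2 (b=3); 3→4: 2·4^2 + 2·4 + 2 = 42; 42−1 = 41
i=2: 41 = 2·4^2 + 2·4 + 1 (b=4); 4→5: 2·5^2 + 2·5 + 1 = 61; 61−1 = 60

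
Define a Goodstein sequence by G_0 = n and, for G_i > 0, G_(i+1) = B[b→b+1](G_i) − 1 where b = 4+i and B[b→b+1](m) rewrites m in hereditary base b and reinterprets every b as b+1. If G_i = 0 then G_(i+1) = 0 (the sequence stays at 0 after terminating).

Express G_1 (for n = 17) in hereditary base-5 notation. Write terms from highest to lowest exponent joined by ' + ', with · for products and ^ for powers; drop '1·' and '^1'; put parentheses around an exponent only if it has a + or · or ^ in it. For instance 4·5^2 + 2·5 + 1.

i=0: 17 = 4^2 + 1 (b=4); 4→5: 5^2 + 1 = 26; 26−1 = 25
i=1: 25 = 5^2 (b=5); 5→6: 6^2 = 36; 36−1 = 35

5^2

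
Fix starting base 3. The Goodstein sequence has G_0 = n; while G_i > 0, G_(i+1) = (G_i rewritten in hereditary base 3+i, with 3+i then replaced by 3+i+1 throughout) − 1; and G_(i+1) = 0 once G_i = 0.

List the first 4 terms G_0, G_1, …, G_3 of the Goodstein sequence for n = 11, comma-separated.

G_0=11  [base 3] 3^2 + 2  →[3↦4]→  4^2 + 2 = 18  −1 ⇒ G_1=17
G_1=17  [base 4] 4^2 + 1  →[4↦5]→  5^2 + 1 = 26  −1 ⇒ G_2=25
G_2=25  [base 5] 5^2  →[5↦6]→  6^2 = 36  −1 ⇒ G_3=35

11, 17, 25, 35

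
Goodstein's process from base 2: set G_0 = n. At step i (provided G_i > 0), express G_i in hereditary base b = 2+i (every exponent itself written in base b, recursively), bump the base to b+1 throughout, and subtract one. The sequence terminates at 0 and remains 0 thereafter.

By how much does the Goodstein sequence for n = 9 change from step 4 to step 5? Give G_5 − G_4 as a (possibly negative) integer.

2331083

step 0: 9 = 2^(2 + 1) + 1; sub 3 for 2: 3^(3 + 1) + 1; = 82; G_1 = 82−1 = 81
step 1: 81 = 3^(3 + 1); sub 4 for 3: 4^(4 + 1); = 1024; G_2 = 1024−1 = 1023
step 2: 1023 = 3·4^4 + 3·4^3 + 3·4^2 + 3·4 + 3; sub 5 for 4: 3·5^5 + 3·5^3 + 3·5^2 + 3·5 + 3; = 9843; G_3 = 9843−1 = 9842
step 3: 9842 = 3·5^5 + 3·5^3 + 3·5^2 + 3·5 + 2; sub 6 for 5: 3·6^6 + 3·6^3 + 3·6^2 + 3·6 + 2; = 140744; G_4 = 140744−1 = 140743
step 4: 140743 = 3·6^6 + 3·6^3 + 3·6^2 + 3·6 + 1; sub 7 for 6: 3·7^7 + 3·7^3 + 3·7^2 + 3·7 + 1; = 2471827; G_5 = 2471827−1 = 2471826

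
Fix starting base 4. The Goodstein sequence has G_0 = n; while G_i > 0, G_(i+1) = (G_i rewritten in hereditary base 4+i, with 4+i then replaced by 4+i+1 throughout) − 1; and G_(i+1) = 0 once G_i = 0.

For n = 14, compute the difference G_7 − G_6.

G_0=14  [base 4] 3·4 + 2  →[4↦5]→  3·5 + 2 = 17  −1 ⇒ G_1=16
G_1=16  [base 5] 3·5 + 1  →[5↦6]→  3·6 + 1 = 19  −1 ⇒ G_2=18
G_2=18  [base 6] 3·6  →[6↦7]→  3·7 = 21  −1 ⇒ G_3=20
G_3=20  [base 7] 2·7 + 6  →[7↦8]→  2·8 + 6 = 22  −1 ⇒ G_4=21
G_4=21  [base 8] 2·8 + 5  →[8↦9]→  2·9 + 5 = 23  −1 ⇒ G_5=22
G_5=22  [base 9] 2·9 + 4  →[9↦10]→  2·10 + 4 = 24  −1 ⇒ G_6=23
G_6=23  [base 10] 2·10 + 3  →[10↦11]→  2·11 + 3 = 25  −1 ⇒ G_7=24

1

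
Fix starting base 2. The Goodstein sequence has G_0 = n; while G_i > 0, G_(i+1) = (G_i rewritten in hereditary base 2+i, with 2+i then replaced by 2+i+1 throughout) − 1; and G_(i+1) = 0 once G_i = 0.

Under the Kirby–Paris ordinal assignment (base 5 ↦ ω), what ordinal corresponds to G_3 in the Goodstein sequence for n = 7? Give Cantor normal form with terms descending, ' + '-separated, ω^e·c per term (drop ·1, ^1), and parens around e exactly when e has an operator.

ω^ω + 2

i=0: 7 = 2^2 + 2 + 1 (b=2); 2→3: 3^3 + 3 + 1 = 31; 31−1 = 30
i=1: 30 = 3^3 + 3 (b=3); 3→4: 4^4 + 4 = 260; 260−1 = 259
i=2: 259 = 4^4 + 3 (b=4); 4→5: 5^5 + 3 = 3128; 3128−1 = 3127
i=3: 3127 = 5^5 + 2 (b=5); 5→6: 6^6 + 2 = 46658; 46658−1 = 46657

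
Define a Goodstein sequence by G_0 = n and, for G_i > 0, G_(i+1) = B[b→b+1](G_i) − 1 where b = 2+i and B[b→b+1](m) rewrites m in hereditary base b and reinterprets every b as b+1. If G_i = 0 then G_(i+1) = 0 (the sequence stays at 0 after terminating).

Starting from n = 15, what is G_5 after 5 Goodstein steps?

6588344

G_0 = 15. HB_2(15) = 2^(2 + 1) + 2^2 + 2 + 1. Bump = 112. G_1 = 111.
G_1 = 111. HB_3(111) = 3^(3 + 1) + 3^3 + 3. Bump = 1284. G_2 = 1283.
G_2 = 1283. HB_4(1283) = 4^(4 + 1) + 4^4 + 3. Bump = 18753. G_3 = 18752.
G_3 = 18752. HB_5(18752) = 5^(5 + 1) + 5^5 + 2. Bump = 326594. G_4 = 326593.
G_4 = 326593. HB_6(326593) = 6^(6 + 1) + 6^6 + 1. Bump = 6588345. G_5 = 6588344.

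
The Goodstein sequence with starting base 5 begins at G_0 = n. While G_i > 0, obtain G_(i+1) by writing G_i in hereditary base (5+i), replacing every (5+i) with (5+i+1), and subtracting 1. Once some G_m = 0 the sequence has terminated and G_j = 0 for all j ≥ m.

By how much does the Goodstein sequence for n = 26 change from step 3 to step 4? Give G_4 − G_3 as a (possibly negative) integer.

5

(0) 26|_5 = 5^2 + 1 ↦ 6^2 + 1|_6 = 37 ⇒ 36
(1) 36|_6 = 6^2 ↦ 7^2|_7 = 49 ⇒ 48
(2) 48|_7 = 6·7 + 6 ↦ 6·8 + 6|_8 = 54 ⇒ 53
(3) 53|_8 = 6·8 + 5 ↦ 6·9 + 5|_9 = 59 ⇒ 58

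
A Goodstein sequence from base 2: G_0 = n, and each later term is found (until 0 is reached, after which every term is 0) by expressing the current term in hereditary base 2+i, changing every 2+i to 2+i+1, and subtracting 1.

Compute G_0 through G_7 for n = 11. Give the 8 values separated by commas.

[0] 11 ≡ 2^(2 + 1) + 2 + 1 (base 2). Lift 3: 85. −1: 84.
[1] 84 ≡ 3^(3 + 1) + 3 (base 3). Lift 4: 1028. −1: 1027.
[2] 1027 ≡ 4^(4 + 1) + 3 (base 4). Lift 5: 15628. −1: 15627.
[3] 15627 ≡ 5^(5 + 1) + 2 (base 5). Lift 6: 279938. −1: 279937.
[4] 279937 ≡ 6^(6 + 1) + 1 (base 6). Lift 7: 5764802. −1: 5764801.
[5] 5764801 ≡ 7^(7 + 1) (base 7). Lift 8: 134217728. −1: 134217727.
[6] 134217727 ≡ 7·8^8 + 7·8^7 + 7·8^6 + 7·8^5 + 7·8^4 + 7·8^3 + 7·8^2 + 7·8 + 7 (base 8). Lift 9: 2749609303. −1: 2749609302.

11, 84, 1027, 15627, 279937, 5764801, 134217727, 2749609302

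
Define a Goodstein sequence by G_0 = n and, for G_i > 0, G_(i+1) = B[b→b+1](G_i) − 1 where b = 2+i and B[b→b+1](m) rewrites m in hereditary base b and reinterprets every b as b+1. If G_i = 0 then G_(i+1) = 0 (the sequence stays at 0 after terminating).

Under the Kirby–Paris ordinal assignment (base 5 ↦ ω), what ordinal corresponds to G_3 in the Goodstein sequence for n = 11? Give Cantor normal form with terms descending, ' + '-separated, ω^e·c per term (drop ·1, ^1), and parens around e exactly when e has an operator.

[0] 11 ≡ 2^(2 + 1) + 2 + 1 (base 2). Lift 3: 85. −1: 84.
[1] 84 ≡ 3^(3 + 1) + 3 (base 3). Lift 4: 1028. −1: 1027.
[2] 1027 ≡ 4^(4 + 1) + 3 (base 4). Lift 5: 15628. −1: 15627.
[3] 15627 ≡ 5^(5 + 1) + 2 (base 5). Lift 6: 279938. −1: 279937.

ω^(ω + 1) + 2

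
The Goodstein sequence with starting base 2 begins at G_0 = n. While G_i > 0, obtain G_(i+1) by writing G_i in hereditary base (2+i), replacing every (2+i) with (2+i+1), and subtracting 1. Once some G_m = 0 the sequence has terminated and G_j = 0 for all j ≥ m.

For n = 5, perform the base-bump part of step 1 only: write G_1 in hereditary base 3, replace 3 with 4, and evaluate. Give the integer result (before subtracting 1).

G_0 = 5. HB_2(5) = 2^2 + 1. Bump = 28. G_1 = 27.
G_1 = 27. HB_3(27) = 3^3. Bump = 256. G_2 = 255.

256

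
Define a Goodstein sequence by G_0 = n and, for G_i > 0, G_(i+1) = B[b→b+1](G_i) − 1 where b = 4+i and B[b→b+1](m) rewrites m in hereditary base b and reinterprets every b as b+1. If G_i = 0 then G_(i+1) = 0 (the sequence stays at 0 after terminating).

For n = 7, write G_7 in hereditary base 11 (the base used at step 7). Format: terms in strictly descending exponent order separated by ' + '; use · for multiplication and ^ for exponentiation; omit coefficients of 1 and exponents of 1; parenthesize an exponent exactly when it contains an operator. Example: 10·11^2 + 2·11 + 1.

base 4: 7 = 4 + 3; at 5: 5 + 3 = 8; next = 7
base 5: 7 = 5 + 2; at 6: 6 + 2 = 8; next = 7
base 6: 7 = 6 + 1; at 7: 7 + 1 = 8; next = 7
base 7: 7 = 7; at 8: 8 = 8; next = 7
base 8: 7 = 7; at 9: 7 = 7; next = 6
base 9: 6 = 6; at 10: 6 = 6; next = 5
base 10: 5 = 5; at 11: 5 = 5; next = 4

4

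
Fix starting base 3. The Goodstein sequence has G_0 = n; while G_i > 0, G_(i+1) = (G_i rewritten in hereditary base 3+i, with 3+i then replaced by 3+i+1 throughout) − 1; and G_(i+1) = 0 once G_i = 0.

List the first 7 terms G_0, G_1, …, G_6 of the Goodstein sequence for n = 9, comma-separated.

9, 15, 17, 19, 21, 23, 24

step 0: 9 = 3^2; sub 4 for 3: 4^2; = 16; G_1 = 16−1 = 15
step 1: 15 = 3·4 + 3; sub 5 for 4: 3·5 + 3; = 18; G_2 = 18−1 = 17
step 2: 17 = 3·5 + 2; sub 6 for 5: 3·6 + 2; = 20; G_3 = 20−1 = 19
step 3: 19 = 3·6 + 1; sub 7 for 6: 3·7 + 1; = 22; G_4 = 22−1 = 21
step 4: 21 = 3·7; sub 8 for 7: 3·8; = 24; G_5 = 24−1 = 23
step 5: 23 = 2·8 + 7; sub 9 for 8: 2·9 + 7; = 25; G_6 = 25−1 = 24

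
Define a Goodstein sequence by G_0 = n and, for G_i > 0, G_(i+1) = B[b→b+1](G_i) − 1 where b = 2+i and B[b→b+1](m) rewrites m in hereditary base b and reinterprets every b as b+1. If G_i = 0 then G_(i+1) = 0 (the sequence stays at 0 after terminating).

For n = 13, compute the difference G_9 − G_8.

G_0 = 13. HB_2(13) = 2^(2 + 1) + 2^2 + 1. Bump = 109. G_1 = 108.
G_1 = 108. HB_3(108) = 3^(3 + 1) + 3^3. Bump = 1280. G_2 = 1279.
G_2 = 1279. HB_4(1279) = 4^(4 + 1) + 3·4^3 + 3·4^2 + 3·4 + 3. Bump = 16093. G_3 = 16092.
G_3 = 16092. HB_5(16092) = 5^(5 + 1) + 3·5^3 + 3·5^2 + 3·5 + 2. Bump = 280712. G_4 = 280711.
G_4 = 280711. HB_6(280711) = 6^(6 + 1) + 3·6^3 + 3·6^2 + 3·6 + 1. Bump = 5765999. G_5 = 5765998.
G_5 = 5765998. HB_7(5765998) = 7^(7 + 1) + 3·7^3 + 3·7^2 + 3·7. Bump = 134219480. G_6 = 134219479.
G_6 = 134219479. HB_8(134219479) = 8^(8 + 1) + 3·8^3 + 3·8^2 + 2·8 + 7. Bump = 3486786856. G_7 = 3486786855.
G_7 = 3486786855. HB_9(3486786855) = 9^(9 + 1) + 3·9^3 + 3·9^2 + 2·9 + 6. Bump = 100000003326. G_8 = 100000003325.
G_8 = 100000003325. HB_10(100000003325) = 10^(10 + 1) + 3·10^3 + 3·10^2 + 2·10 + 5. Bump = 3138428381104. G_9 = 3138428381103.

3038428377778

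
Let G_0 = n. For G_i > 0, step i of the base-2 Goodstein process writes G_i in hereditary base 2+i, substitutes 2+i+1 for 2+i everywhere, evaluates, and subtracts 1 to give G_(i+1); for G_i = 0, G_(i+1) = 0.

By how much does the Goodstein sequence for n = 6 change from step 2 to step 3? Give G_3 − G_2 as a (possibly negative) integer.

2868

G_0=6  [base 2] 2^2 + 2  →[2↦3]→  3^3 + 3 = 30  −1 ⇒ G_1=29
G_1=29  [base 3] 3^3 + 2  →[3↦4]→  4^4 + 2 = 258  −1 ⇒ G_2=257
G_2=257  [base 4] 4^4 + 1  →[4↦5]→  5^5 + 1 = 3126  −1 ⇒ G_3=3125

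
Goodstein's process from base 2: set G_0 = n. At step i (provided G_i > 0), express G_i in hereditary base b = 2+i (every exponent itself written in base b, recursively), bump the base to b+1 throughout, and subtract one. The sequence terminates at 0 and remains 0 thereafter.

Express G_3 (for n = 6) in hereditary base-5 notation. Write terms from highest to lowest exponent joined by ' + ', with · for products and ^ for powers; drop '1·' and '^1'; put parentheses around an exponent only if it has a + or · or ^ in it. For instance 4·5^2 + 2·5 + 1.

5^5

i=0: 6 = 2^2 + 2 (b=2); 2→3: 3^3 + 3 = 30; 30−1 = 29
i=1: 29 = 3^3 + 2 (b=3); 3→4: 4^4 + 2 = 258; 258−1 = 257
i=2: 257 = 4^4 + 1 (b=4); 4→5: 5^5 + 1 = 3126; 3126−1 = 3125
i=3: 3125 = 5^5 (b=5); 5→6: 6^6 = 46656; 46656−1 = 46655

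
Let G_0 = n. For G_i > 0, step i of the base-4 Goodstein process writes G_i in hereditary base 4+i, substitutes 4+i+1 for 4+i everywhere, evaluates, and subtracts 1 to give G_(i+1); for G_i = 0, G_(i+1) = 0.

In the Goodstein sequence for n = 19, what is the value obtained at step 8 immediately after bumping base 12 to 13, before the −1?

G_0 = 19. HB_4(19) = 4^2 + 3. Bump = 28. G_1 = 27.
G_1 = 27. HB_5(27) = 5^2 + 2. Bump = 38. G_2 = 37.
G_2 = 37. HB_6(37) = 6^2 + 1. Bump = 50. G_3 = 49.
G_3 = 49. HB_7(49) = 7^2. Bump = 64. G_4 = 63.
G_4 = 63. HB_8(63) = 7·8 + 7. Bump = 70. G_5 = 69.
G_5 = 69. HB_9(69) = 7·9 + 6. Bump = 76. G_6 = 75.
G_6 = 75. HB_10(75) = 7·10 + 5. Bump = 82. G_7 = 81.
G_7 = 81. HB_11(81) = 7·11 + 4. Bump = 88. G_8 = 87.

94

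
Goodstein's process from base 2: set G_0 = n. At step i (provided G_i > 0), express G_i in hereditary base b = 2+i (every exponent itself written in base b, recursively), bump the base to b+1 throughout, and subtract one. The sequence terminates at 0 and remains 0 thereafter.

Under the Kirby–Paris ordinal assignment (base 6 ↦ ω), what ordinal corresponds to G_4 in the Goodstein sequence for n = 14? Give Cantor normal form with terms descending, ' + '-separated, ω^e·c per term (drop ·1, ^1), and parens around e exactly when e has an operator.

[0] 14 ≡ 2^(2 + 1) + 2^2 + 2 (base 2). Lift 3: 111. −1: 110.
[1] 110 ≡ 3^(3 + 1) + 3^3 + 2 (base 3). Lift 4: 1282. −1: 1281.
[2] 1281 ≡ 4^(4 + 1) + 4^4 + 1 (base 4). Lift 5: 18751. −1: 18750.
[3] 18750 ≡ 5^(5 + 1) + 5^5 (base 5). Lift 6: 326592. −1: 326591.
[4] 326591 ≡ 6^(6 + 1) + 5·6^5 + 5·6^4 + 5·6^3 + 5·6^2 + 5·6 + 5 (base 6). Lift 7: 5862841. −1: 5862840.

ω^(ω + 1) + ω^5·5 + ω^4·5 + ω^3·5 + ω^2·5 + ω·5 + 5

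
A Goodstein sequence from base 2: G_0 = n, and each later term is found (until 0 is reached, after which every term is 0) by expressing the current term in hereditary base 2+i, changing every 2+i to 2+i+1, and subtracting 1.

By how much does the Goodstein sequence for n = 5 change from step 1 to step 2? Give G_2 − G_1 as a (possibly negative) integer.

228

5 —HB2→ 2^2 + 1 —bump→ 3^3 + 1 = 28 —(−1)→ 27
27 —HB3→ 3^3 —bump→ 4^4 = 256 —(−1)→ 255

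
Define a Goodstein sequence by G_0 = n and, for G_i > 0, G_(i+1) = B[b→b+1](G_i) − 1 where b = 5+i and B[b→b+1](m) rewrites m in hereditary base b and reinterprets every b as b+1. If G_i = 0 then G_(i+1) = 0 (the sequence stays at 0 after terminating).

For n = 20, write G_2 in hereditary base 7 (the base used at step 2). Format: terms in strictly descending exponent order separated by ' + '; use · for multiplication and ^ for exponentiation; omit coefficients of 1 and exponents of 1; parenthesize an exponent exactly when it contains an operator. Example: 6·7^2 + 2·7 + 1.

3·7 + 4

step 0: 20 = 4·5; sub 6 for 5: 4·6; = 24; G_1 = 24−1 = 23
step 1: 23 = 3·6 + 5; sub 7 for 6: 3·7 + 5; = 26; G_2 = 26−1 = 25
step 2: 25 = 3·7 + 4; sub 8 for 7: 3·8 + 4; = 28; G_3 = 28−1 = 27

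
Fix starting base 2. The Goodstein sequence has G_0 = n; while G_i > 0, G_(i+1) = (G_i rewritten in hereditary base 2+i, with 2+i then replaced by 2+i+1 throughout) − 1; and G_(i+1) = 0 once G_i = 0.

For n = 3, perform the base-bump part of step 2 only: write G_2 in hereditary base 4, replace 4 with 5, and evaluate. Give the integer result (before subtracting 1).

3

(0) 3|_2 = 2 + 1 ↦ 3 + 1|_3 = 4 ⇒ 3
(1) 3|_3 = 3 ↦ 4|_4 = 4 ⇒ 3
(2) 3|_4 = 3 ↦ 3|_5 = 3 ⇒ 2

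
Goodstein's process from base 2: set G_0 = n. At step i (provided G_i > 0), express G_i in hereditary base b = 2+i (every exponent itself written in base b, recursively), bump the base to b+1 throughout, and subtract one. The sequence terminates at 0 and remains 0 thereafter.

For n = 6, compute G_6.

187243

G_0=6  [base 2] 2^2 + 2  →[2↦3]→  3^3 + 3 = 30  −1 ⇒ G_1=29
G_1=29  [base 3] 3^3 + 2  →[3↦4]→  4^4 + 2 = 258  −1 ⇒ G_2=257
G_2=257  [base 4] 4^4 + 1  →[4↦5]→  5^5 + 1 = 3126  −1 ⇒ G_3=3125
G_3=3125  [base 5] 5^5  →[5↦6]→  6^6 = 46656  −1 ⇒ G_4=46655
G_4=46655  [base 6] 5·6^5 + 5·6^4 + 5·6^3 + 5·6^2 + 5·6 + 5  →[6↦7]→  5·7^5 + 5·7^4 + 5·7^3 + 5·7^2 + 5·7 + 5 = 98040  −1 ⇒ G_5=98039
G_5=98039  [base 7] 5·7^5 + 5·7^4 + 5·7^3 + 5·7^2 + 5·7 + 4  →[7↦8]→  5·8^5 + 5·8^4 + 5·8^3 + 5·8^2 + 5·8 + 4 = 187244  −1 ⇒ G_6=187243
G_6=187243  [base 8] 5·8^5 + 5·8^4 + 5·8^3 + 5·8^2 + 5·8 + 3  →[8↦9]→  5·9^5 + 5·9^4 + 5·9^3 + 5·9^2 + 5·9 + 3 = 332148  −1 ⇒ G_7=332147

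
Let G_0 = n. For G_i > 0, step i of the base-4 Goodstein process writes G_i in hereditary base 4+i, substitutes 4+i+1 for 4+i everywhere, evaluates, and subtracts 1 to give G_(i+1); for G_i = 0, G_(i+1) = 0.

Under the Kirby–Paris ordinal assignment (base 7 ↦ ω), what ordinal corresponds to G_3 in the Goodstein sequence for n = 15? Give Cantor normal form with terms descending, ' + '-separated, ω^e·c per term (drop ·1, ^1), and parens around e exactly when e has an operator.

ω·3

[0] 15 ≡ 3·4 + 3 (base 4). Lift 5: 18. −1: 17.
[1] 17 ≡ 3·5 + 2 (base 5). Lift 6: 20. −1: 19.
[2] 19 ≡ 3·6 + 1 (base 6). Lift 7: 22. −1: 21.
[3] 21 ≡ 3·7 (base 7). Lift 8: 24. −1: 23.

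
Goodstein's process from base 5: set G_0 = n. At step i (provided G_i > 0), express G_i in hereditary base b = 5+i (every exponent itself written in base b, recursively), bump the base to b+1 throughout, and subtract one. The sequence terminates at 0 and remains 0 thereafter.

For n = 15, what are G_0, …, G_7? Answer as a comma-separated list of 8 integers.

[0] 15 ≡ 3·5 (base 5). Lift 6: 18. −1: 17.
[1] 17 ≡ 2·6 + 5 (base 6). Lift 7: 19. −1: 18.
[2] 18 ≡ 2·7 + 4 (base 7). Lift 8: 20. −1: 19.
[3] 19 ≡ 2·8 + 3 (base 8). Lift 9: 21. −1: 20.
[4] 20 ≡ 2·9 + 2 (base 9). Lift 10: 22. −1: 21.
[5] 21 ≡ 2·10 + 1 (base 10). Lift 11: 23. −1: 22.
[6] 22 ≡ 2·11 (base 11). Lift 12: 24. −1: 23.

15, 17, 18, 19, 20, 21, 22, 23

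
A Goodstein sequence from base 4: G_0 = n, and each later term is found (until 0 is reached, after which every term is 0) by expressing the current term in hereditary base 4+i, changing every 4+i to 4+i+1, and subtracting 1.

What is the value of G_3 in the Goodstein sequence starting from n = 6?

6

6 —HB4→ 4 + 2 —bump→ 5 + 2 = 7 —(−1)→ 6
6 —HB5→ 5 + 1 —bump→ 6 + 1 = 7 —(−1)→ 6
6 —HB6→ 6 —bump→ 7 = 7 —(−1)→ 6
6 —HB7→ 6 —bump→ 6 = 6 —(−1)→ 5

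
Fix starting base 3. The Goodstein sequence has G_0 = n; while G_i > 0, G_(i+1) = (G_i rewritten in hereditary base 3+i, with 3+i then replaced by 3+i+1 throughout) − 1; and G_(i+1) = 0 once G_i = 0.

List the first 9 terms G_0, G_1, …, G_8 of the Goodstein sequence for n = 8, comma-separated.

8, 9, 10, 11, 11, 11, 11, 11, 11

[0] 8 ≡ 2·3 + 2 (base 3). Lift 4: 10. −1: 9.
[1] 9 ≡ 2·4 + 1 (base 4). Lift 5: 11. −1: 10.
[2] 10 ≡ 2·5 (base 5). Lift 6: 12. −1: 11.
[3] 11 ≡ 6 + 5 (base 6). Lift 7: 12. −1: 11.
[4] 11 ≡ 7 + 4 (base 7). Lift 8: 12. −1: 11.
[5] 11 ≡ 8 + 3 (base 8). Lift 9: 12. −1: 11.
[6] 11 ≡ 9 + 2 (base 9). Lift 10: 12. −1: 11.
[7] 11 ≡ 10 + 1 (base 10). Lift 11: 12. −1: 11.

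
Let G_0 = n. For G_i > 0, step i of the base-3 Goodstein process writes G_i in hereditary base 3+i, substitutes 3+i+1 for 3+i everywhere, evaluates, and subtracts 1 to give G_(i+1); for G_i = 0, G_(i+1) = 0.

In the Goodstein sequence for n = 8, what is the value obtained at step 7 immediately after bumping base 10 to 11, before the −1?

base 3: 8 = 2·3 + 2; at 4: 2·4 + 2 = 10; next = 9
base 4: 9 = 2·4 + 1; at 5: 2·5 + 1 = 11; next = 10
base 5: 10 = 2·5; at 6: 2·6 = 12; next = 11
base 6: 11 = 6 + 5; at 7: 7 + 5 = 12; next = 11
base 7: 11 = 7 + 4; at 8: 8 + 4 = 12; next = 11
base 8: 11 = 8 + 3; at 9: 9 + 3 = 12; next = 11
base 9: 11 = 9 + 2; at 10: 10 + 2 = 12; next = 11
base 10: 11 = 10 + 1; at 11: 11 + 1 = 12; next = 11

12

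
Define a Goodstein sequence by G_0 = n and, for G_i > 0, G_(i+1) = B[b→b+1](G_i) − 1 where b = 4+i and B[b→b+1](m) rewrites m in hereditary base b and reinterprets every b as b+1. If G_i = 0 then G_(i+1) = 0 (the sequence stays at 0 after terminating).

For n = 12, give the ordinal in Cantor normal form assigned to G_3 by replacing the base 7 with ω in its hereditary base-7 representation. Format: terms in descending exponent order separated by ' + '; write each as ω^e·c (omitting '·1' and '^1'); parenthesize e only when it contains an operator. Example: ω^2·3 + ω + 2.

ω·2 + 2

base 4: 12 = 3·4; at 5: 3·5 = 15; next = 14
base 5: 14 = 2·5 + 4; at 6: 2·6 + 4 = 16; next = 15
base 6: 15 = 2·6 + 3; at 7: 2·7 + 3 = 17; next = 16
base 7: 16 = 2·7 + 2; at 8: 2·8 + 2 = 18; next = 17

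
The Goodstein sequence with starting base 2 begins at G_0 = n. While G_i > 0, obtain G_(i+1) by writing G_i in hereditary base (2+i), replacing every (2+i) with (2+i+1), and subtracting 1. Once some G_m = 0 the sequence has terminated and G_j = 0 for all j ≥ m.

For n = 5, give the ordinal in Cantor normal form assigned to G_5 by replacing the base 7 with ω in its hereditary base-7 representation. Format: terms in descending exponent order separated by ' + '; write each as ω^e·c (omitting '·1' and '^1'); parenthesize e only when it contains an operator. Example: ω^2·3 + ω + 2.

i=0: 5 = 2^2 + 1 (b=2); 2→3: 3^3 + 1 = 28; 28−1 = 27
i=1: 27 = 3^3 (b=3); 3→4: 4^4 = 256; 256−1 = 255
i=2: 255 = 3·4^3 + 3·4^2 + 3·4 + 3 (b=4); 4→5: 3·5^3 + 3·5^2 + 3·5 + 3 = 468; 468−1 = 467
i=3: 467 = 3·5^3 + 3·5^2 + 3·5 + 2 (b=5); 5→6: 3·6^3 + 3·6^2 + 3·6 + 2 = 776; 776−1 = 775
i=4: 775 = 3·6^3 + 3·6^2 + 3·6 + 1 (b=6); 6→7: 3·7^3 + 3·7^2 + 3·7 + 1 = 1198; 1198−1 = 1197
i=5: 1197 = 3·7^3 + 3·7^2 + 3·7 (b=7); 7→8: 3·8^3 + 3·8^2 + 3·8 = 1752; 1752−1 = 1751

ω^3·3 + ω^2·3 + ω·3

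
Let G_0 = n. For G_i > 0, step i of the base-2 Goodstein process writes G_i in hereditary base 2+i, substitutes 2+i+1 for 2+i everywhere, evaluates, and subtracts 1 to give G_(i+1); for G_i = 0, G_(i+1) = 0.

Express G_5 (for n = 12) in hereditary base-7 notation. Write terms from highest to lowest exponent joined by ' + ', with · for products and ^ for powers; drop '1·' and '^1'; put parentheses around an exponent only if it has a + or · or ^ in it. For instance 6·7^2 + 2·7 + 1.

[0] 12 ≡ 2^(2 + 1) + 2^2 (base 2). Lift 3: 108. −1: 107.
[1] 107 ≡ 3^(3 + 1) + 2·3^2 + 2·3 + 2 (base 3). Lift 4: 1066. −1: 1065.
[2] 1065 ≡ 4^(4 + 1) + 2·4^2 + 2·4 + 1 (base 4). Lift 5: 15686. −1: 15685.
[3] 15685 ≡ 5^(5 + 1) + 2·5^2 + 2·5 (base 5). Lift 6: 280020. −1: 280019.
[4] 280019 ≡ 6^(6 + 1) + 2·6^2 + 6 + 5 (base 6). Lift 7: 5764911. −1: 5764910.
[5] 5764910 ≡ 7^(7 + 1) + 2·7^2 + 7 + 4 (base 7). Lift 8: 134217868. −1: 134217867.

7^(7 + 1) + 2·7^2 + 7 + 4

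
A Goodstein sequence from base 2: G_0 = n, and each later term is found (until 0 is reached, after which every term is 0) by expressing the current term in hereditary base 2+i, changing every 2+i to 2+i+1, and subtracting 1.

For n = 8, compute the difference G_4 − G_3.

[0] 8 ≡ 2^(2 + 1) (base 2). Lift 3: 81. −1: 80.
[1] 80 ≡ 2·3^3 + 2·3^2 + 2·3 + 2 (base 3). Lift 4: 554. −1: 553.
[2] 553 ≡ 2·4^4 + 2·4^2 + 2·4 + 1 (base 4). Lift 5: 6311. −1: 6310.
[3] 6310 ≡ 2·5^5 + 2·5^2 + 2·5 (base 5). Lift 6: 93396. −1: 93395.

87085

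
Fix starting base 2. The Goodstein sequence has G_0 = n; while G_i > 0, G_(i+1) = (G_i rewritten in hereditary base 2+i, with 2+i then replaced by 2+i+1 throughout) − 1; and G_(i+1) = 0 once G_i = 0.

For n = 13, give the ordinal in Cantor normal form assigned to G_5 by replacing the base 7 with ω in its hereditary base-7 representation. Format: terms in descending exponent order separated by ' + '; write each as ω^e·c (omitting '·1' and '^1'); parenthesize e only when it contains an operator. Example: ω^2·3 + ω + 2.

step 0: 13 = 2^(2 + 1) + 2^2 + 1; sub 3 for 2: 3^(3 + 1) + 3^3 + 1; = 109; G_1 = 109−1 = 108
step 1: 108 = 3^(3 + 1) + 3^3; sub 4 for 3: 4^(4 + 1) + 4^4; = 1280; G_2 = 1280−1 = 1279
step 2: 1279 = 4^(4 + 1) + 3·4^3 + 3·4^2 + 3·4 + 3; sub 5 for 4: 5^(5 + 1) + 3·5^3 + 3·5^2 + 3·5 + 3; = 16093; G_3 = 16093−1 = 16092
step 3: 16092 = 5^(5 + 1) + 3·5^3 + 3·5^2 + 3·5 + 2; sub 6 for 5: 6^(6 + 1) + 3·6^3 + 3·6^2 + 3·6 + 2; = 280712; G_4 = 280712−1 = 280711
step 4: 280711 = 6^(6 + 1) + 3·6^3 + 3·6^2 + 3·6 + 1; sub 7 for 6: 7^(7 + 1) + 3·7^3 + 3·7^2 + 3·7 + 1; = 5765999; G_5 = 5765999−1 = 5765998

ω^(ω + 1) + ω^3·3 + ω^2·3 + ω·3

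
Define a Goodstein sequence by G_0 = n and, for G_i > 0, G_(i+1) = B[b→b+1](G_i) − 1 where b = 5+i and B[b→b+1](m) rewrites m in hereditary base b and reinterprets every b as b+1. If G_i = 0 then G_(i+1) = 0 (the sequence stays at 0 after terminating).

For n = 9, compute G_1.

9

(0) 9|_5 = 5 + 4 ↦ 6 + 4|_6 = 10 ⇒ 9
(1) 9|_6 = 6 + 3 ↦ 7 + 3|_7 = 10 ⇒ 9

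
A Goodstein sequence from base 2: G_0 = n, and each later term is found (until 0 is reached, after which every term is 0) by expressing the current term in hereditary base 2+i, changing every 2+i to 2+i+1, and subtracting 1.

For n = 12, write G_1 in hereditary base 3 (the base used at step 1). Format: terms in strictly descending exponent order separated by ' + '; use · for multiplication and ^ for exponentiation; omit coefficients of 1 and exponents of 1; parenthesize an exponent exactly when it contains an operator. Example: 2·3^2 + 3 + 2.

base 2: 12 = 2^(2 + 1) + 2^2; at 3: 3^(3 + 1) + 3^3 = 108; next = 107
base 3: 107 = 3^(3 + 1) + 2·3^2 + 2·3 + 2; at 4: 4^(4 + 1) + 2·4^2 + 2·4 + 2 = 1066; next = 1065

3^(3 + 1) + 2·3^2 + 2·3 + 2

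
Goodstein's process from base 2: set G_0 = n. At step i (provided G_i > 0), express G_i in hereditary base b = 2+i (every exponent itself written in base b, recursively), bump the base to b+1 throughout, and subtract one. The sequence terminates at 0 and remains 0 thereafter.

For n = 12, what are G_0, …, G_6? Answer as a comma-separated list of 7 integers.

(0) 12|_2 = 2^(2 + 1) + 2^2 ↦ 3^(3 + 1) + 3^3|_3 = 108 ⇒ 107
(1) 107|_3 = 3^(3 + 1) + 2·3^2 + 2·3 + 2 ↦ 4^(4 + 1) + 2·4^2 + 2·4 + 2|_4 = 1066 ⇒ 1065
(2) 1065|_4 = 4^(4 + 1) + 2·4^2 + 2·4 + 1 ↦ 5^(5 + 1) + 2·5^2 + 2·5 + 1|_5 = 15686 ⇒ 15685
(3) 15685|_5 = 5^(5 + 1) + 2·5^2 + 2·5 ↦ 6^(6 + 1) + 2·6^2 + 2·6|_6 = 280020 ⇒ 280019
(4) 280019|_6 = 6^(6 + 1) + 2·6^2 + 6 + 5 ↦ 7^(7 + 1) + 2·7^2 + 7 + 5|_7 = 5764911 ⇒ 5764910
(5) 5764910|_7 = 7^(7 + 1) + 2·7^2 + 7 + 4 ↦ 8^(8 + 1) + 2·8^2 + 8 + 4|_8 = 134217868 ⇒ 134217867

12, 107, 1065, 15685, 280019, 5764910, 134217867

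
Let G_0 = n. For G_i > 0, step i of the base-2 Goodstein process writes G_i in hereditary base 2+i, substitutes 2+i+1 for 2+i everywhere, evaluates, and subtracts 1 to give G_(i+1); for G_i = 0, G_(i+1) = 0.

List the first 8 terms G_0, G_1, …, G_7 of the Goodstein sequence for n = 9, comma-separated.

9, 81, 1023, 9842, 140743, 2471826, 50333399, 1162263921

G_0 = 9. HB_2(9) = 2^(2 + 1) + 1. Bump = 82. G_1 = 81.
G_1 = 81. HB_3(81) = 3^(3 + 1). Bump = 1024. G_2 = 1023.
G_2 = 1023. HB_4(1023) = 3·4^4 + 3·4^3 + 3·4^2 + 3·4 + 3. Bump = 9843. G_3 = 9842.
G_3 = 9842. HB_5(9842) = 3·5^5 + 3·5^3 + 3·5^2 + 3·5 + 2. Bump = 140744. G_4 = 140743.
G_4 = 140743. HB_6(140743) = 3·6^6 + 3·6^3 + 3·6^2 + 3·6 + 1. Bump = 2471827. G_5 = 2471826.
G_5 = 2471826. HB_7(2471826) = 3·7^7 + 3·7^3 + 3·7^2 + 3·7. Bump = 50333400. G_6 = 50333399.
G_6 = 50333399. HB_8(50333399) = 3·8^8 + 3·8^3 + 3·8^2 + 2·8 + 7. Bump = 1162263922. G_7 = 1162263921.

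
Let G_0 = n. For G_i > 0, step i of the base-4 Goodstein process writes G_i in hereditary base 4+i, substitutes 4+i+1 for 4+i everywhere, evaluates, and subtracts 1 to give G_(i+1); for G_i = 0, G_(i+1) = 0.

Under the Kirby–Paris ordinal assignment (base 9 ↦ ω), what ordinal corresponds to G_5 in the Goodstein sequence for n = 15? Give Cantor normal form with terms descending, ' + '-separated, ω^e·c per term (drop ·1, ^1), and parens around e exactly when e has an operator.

ω·2 + 6

15 —HB4→ 3·4 + 3 —bump→ 3·5 + 3 = 18 —(−1)→ 17
17 —HB5→ 3·5 + 2 —bump→ 3·6 + 2 = 20 —(−1)→ 19
19 —HB6→ 3·6 + 1 —bump→ 3·7 + 1 = 22 —(−1)→ 21
21 —HB7→ 3·7 —bump→ 3·8 = 24 —(−1)→ 23
23 —HB8→ 2·8 + 7 —bump→ 2·9 + 7 = 25 —(−1)→ 24
24 —HB9→ 2·9 + 6 —bump→ 2·10 + 6 = 26 —(−1)→ 25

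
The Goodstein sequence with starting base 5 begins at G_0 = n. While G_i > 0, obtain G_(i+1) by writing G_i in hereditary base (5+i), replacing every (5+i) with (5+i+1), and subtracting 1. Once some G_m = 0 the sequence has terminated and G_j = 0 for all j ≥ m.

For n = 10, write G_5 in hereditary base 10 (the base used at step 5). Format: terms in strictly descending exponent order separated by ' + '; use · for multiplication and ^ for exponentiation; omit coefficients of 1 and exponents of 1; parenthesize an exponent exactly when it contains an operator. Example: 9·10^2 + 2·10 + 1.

step 0: 10 = 2·5; sub 6 for 5: 2·6; = 12; G_1 = 12−1 = 11
step 1: 11 = 6 + 5; sub 7 for 6: 7 + 5; = 12; G_2 = 12−1 = 11
step 2: 11 = 7 + 4; sub 8 for 7: 8 + 4; = 12; G_3 = 12−1 = 11
step 3: 11 = 8 + 3; sub 9 for 8: 9 + 3; = 12; G_4 = 12−1 = 11
step 4: 11 = 9 + 2; sub 10 for 9: 10 + 2; = 12; G_5 = 12−1 = 11

10 + 1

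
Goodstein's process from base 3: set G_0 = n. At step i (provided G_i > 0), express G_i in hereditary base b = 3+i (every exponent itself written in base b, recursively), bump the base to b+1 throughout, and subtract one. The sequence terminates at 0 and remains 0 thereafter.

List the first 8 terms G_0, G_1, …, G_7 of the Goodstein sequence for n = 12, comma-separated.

12, 19, 27, 37, 49, 63, 69, 75

G_0 = 12. HB_3(12) = 3^2 + 3. Bump = 20. G_1 = 19.
G_1 = 19. HB_4(19) = 4^2 + 3. Bump = 28. G_2 = 27.
G_2 = 27. HB_5(27) = 5^2 + 2. Bump = 38. G_3 = 37.
G_3 = 37. HB_6(37) = 6^2 + 1. Bump = 50. G_4 = 49.
G_4 = 49. HB_7(49) = 7^2. Bump = 64. G_5 = 63.
G_5 = 63. HB_8(63) = 7·8 + 7. Bump = 70. G_6 = 69.
G_6 = 69. HB_9(69) = 7·9 + 6. Bump = 76. G_7 = 75.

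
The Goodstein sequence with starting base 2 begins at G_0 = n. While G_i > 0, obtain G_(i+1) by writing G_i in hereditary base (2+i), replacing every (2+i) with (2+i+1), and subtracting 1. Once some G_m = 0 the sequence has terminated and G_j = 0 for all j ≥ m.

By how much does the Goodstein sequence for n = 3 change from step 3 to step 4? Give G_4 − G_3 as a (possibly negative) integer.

(0) 3|_2 = 2 + 1 ↦ 3 + 1|_3 = 4 ⇒ 3
(1) 3|_3 = 3 ↦ 4|_4 = 4 ⇒ 3
(2) 3|_4 = 3 ↦ 3|_5 = 3 ⇒ 2
(3) 2|_5 = 2 ↦ 2|_6 = 2 ⇒ 1

-1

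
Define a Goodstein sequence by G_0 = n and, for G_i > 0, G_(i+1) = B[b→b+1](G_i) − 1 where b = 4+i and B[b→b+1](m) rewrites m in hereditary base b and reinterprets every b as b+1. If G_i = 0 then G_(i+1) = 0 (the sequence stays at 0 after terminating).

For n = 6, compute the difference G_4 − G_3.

-1

6 —HB4→ 4 + 2 —bump→ 5 + 2 = 7 —(−1)→ 6
6 —HB5→ 5 + 1 —bump→ 6 + 1 = 7 —(−1)→ 6
6 —HB6→ 6 —bump→ 7 = 7 —(−1)→ 6
6 —HB7→ 6 —bump→ 6 = 6 —(−1)→ 5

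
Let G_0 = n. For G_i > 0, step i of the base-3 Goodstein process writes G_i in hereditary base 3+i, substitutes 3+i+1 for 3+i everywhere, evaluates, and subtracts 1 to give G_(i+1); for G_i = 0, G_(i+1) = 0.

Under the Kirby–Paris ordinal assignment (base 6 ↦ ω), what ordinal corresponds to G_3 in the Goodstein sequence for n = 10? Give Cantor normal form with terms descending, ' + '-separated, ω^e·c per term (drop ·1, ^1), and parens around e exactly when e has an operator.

ω·4 + 3

(0) 10|_3 = 3^2 + 1 ↦ 4^2 + 1|_4 = 17 ⇒ 16
(1) 16|_4 = 4^2 ↦ 5^2|_5 = 25 ⇒ 24
(2) 24|_5 = 4·5 + 4 ↦ 4·6 + 4|_6 = 28 ⇒ 27
(3) 27|_6 = 4·6 + 3 ↦ 4·7 + 3|_7 = 31 ⇒ 30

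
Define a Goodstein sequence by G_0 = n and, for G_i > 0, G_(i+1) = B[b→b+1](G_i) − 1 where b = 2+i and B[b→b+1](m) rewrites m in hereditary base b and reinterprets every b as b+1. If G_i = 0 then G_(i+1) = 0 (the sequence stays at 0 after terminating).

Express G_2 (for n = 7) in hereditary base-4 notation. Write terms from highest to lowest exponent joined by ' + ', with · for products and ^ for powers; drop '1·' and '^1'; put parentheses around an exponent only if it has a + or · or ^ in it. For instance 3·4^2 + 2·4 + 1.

[0] 7 ≡ 2^2 + 2 + 1 (base 2). Lift 3: 31. −1: 30.
[1] 30 ≡ 3^3 + 3 (base 3). Lift 4: 260. −1: 259.
[2] 259 ≡ 4^4 + 3 (base 4). Lift 5: 3128. −1: 3127.

4^4 + 3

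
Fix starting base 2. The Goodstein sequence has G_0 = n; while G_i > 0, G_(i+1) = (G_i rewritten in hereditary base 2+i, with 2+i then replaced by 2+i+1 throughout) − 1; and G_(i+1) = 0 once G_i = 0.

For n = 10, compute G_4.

base 2: 10 = 2^(2 + 1) + 2; at 3: 3^(3 + 1) + 3 = 84; next = 83
base 3: 83 = 3^(3 + 1) + 2; at 4: 4^(4 + 1) + 2 = 1026; next = 1025
base 4: 1025 = 4^(4 + 1) + 1; at 5: 5^(5 + 1) + 1 = 15626; next = 15625
base 5: 15625 = 5^(5 + 1); at 6: 6^(6 + 1) = 279936; next = 279935

279935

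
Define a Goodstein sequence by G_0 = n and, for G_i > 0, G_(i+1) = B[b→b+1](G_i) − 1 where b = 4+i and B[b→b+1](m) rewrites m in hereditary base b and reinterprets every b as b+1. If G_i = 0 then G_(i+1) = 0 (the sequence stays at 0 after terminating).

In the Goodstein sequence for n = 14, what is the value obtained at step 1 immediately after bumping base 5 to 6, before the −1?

19

i=0: 14 = 3·4 + 2 (b=4); 4→5: 3·5 + 2 = 17; 17−1 = 16
i=1: 16 = 3·5 + 1 (b=5); 5→6: 3·6 + 1 = 19; 19−1 = 18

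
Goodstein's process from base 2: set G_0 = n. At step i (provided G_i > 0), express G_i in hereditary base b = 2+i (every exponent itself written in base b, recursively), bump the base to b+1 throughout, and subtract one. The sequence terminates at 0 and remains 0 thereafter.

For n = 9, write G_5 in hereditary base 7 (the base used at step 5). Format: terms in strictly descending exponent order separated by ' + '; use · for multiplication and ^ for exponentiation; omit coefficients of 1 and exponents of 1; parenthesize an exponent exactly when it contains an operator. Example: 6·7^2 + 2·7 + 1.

G_0=9  [base 2] 2^(2 + 1) + 1  →[2↦3]→  3^(3 + 1) + 1 = 82  −1 ⇒ G_1=81
G_1=81  [base 3] 3^(3 + 1)  →[3↦4]→  4^(4 + 1) = 1024  −1 ⇒ G_2=1023
G_2=1023  [base 4] 3·4^4 + 3·4^3 + 3·4^2 + 3·4 + 3  →[4↦5]→  3·5^5 + 3·5^3 + 3·5^2 + 3·5 + 3 = 9843  −1 ⇒ G_3=9842
G_3=9842  [base 5] 3·5^5 + 3·5^3 + 3·5^2 + 3·5 + 2  →[5↦6]→  3·6^6 + 3·6^3 + 3·6^2 + 3·6 + 2 = 140744  −1 ⇒ G_4=140743
G_4=140743  [base 6] 3·6^6 + 3·6^3 + 3·6^2 + 3·6 + 1  →[6↦7]→  3·7^7 + 3·7^3 + 3·7^2 + 3·7 + 1 = 2471827  −1 ⇒ G_5=2471826

3·7^7 + 3·7^3 + 3·7^2 + 3·7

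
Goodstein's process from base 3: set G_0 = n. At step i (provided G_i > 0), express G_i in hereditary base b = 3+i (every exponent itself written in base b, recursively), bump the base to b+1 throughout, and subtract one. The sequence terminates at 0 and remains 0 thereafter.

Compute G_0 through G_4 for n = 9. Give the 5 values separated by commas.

G_0=9  [base 3] 3^2  →[3↦4]→  4^2 = 16  −1 ⇒ G_1=15
G_1=15  [base 4] 3·4 + 3  →[4↦5]→  3·5 + 3 = 18  −1 ⇒ G_2=17
G_2=17  [base 5] 3·5 + 2  →[5↦6]→  3·6 + 2 = 20  −1 ⇒ G_3=19
G_3=19  [base 6] 3·6 + 1  →[6↦7]→  3·7 + 1 = 22  −1 ⇒ G_4=21

9, 15, 17, 19, 21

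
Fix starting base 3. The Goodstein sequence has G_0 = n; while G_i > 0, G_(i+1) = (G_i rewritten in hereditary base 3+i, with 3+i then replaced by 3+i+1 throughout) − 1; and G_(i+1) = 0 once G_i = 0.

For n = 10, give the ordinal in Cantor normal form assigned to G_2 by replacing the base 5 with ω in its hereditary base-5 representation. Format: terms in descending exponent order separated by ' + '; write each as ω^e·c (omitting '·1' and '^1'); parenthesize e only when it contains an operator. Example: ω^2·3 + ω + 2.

ω·4 + 4

G_0=10  [base 3] 3^2 + 1  →[3↦4]→  4^2 + 1 = 17  −1 ⇒ G_1=16
G_1=16  [base 4] 4^2  →[4↦5]→  5^2 = 25  −1 ⇒ G_2=24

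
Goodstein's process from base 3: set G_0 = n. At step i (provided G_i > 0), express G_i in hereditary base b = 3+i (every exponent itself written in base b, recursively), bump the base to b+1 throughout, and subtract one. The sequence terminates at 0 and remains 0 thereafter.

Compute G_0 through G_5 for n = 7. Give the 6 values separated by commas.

G_0=7  [base 3] 2·3 + 1  →[3↦4]→  2·4 + 1 = 9  −1 ⇒ G_1=8
G_1=8  [base 4] 2·4  →[4↦5]→  2·5 = 10  −1 ⇒ G_2=9
G_2=9  [base 5] 5 + 4  →[5↦6]→  6 + 4 = 10  −1 ⇒ G_3=9
G_3=9  [base 6] 6 + 3  →[6↦7]→  7 + 3 = 10  −1 ⇒ G_4=9
G_4=9  [base 7] 7 + 2  →[7↦8]→  8 + 2 = 10  −1 ⇒ G_5=9

7, 8, 9, 9, 9, 9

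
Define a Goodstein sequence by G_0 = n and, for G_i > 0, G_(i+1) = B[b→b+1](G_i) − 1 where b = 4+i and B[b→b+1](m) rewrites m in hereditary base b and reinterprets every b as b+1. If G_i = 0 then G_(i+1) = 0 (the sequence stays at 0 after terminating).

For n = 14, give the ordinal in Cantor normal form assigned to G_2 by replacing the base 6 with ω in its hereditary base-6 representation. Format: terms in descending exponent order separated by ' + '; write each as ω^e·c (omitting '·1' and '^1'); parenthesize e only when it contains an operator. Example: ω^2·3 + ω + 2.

base 4: 14 = 3·4 + 2; at 5: 3·5 + 2 = 17; next = 16
base 5: 16 = 3·5 + 1; at 6: 3·6 + 1 = 19; next = 18
base 6: 18 = 3·6; at 7: 3·7 = 21; next = 20

ω·3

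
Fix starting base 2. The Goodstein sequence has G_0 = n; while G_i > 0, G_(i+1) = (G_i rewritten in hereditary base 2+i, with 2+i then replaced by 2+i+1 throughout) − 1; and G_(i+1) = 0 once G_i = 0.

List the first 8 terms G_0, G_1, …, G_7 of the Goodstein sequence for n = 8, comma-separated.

8, 80, 553, 6310, 93395, 1647195, 33554571, 774841151

8 —HB2→ 2^(2 + 1) —bump→ 3^(3 + 1) = 81 —(−1)→ 80
80 —HB3→ 2·3^3 + 2·3^2 + 2·3 + 2 —bump→ 2·4^4 + 2·4^2 + 2·4 + 2 = 554 —(−1)→ 553
553 —HB4→ 2·4^4 + 2·4^2 + 2·4 + 1 —bump→ 2·5^5 + 2·5^2 + 2·5 + 1 = 6311 —(−1)→ 6310
6310 —HB5→ 2·5^5 + 2·5^2 + 2·5 —bump→ 2·6^6 + 2·6^2 + 2·6 = 93396 —(−1)→ 93395
93395 —HB6→ 2·6^6 + 2·6^2 + 6 + 5 —bump→ 2·7^7 + 2·7^2 + 7 + 5 = 1647196 —(−1)→ 1647195
1647195 —HB7→ 2·7^7 + 2·7^2 + 7 + 4 —bump→ 2·8^8 + 2·8^2 + 8 + 4 = 33554572 —(−1)→ 33554571
33554571 —HB8→ 2·8^8 + 2·8^2 + 8 + 3 —bump→ 2·9^9 + 2·9^2 + 9 + 3 = 774841152 —(−1)→ 774841151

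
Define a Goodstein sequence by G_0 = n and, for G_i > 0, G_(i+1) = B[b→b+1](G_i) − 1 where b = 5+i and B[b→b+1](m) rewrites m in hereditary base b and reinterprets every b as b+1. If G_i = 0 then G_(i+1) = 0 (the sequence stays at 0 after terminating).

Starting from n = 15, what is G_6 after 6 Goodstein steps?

i=0: 15 = 3·5 (b=5); 5→6: 3·6 = 18; 18−1 = 17
i=1: 17 = 2·6 + 5 (b=6); 6→7: 2·7 + 5 = 19; 19−1 = 18
i=2: 18 = 2·7 + 4 (b=7); 7→8: 2·8 + 4 = 20; 20−1 = 19
i=3: 19 = 2·8 + 3 (b=8); 8→9: 2·9 + 3 = 21; 21−1 = 20
i=4: 20 = 2·9 + 2 (b=9); 9→10: 2·10 + 2 = 22; 22−1 = 21
i=5: 21 = 2·10 + 1 (b=10); 10→11: 2·11 + 1 = 23; 23−1 = 22
i=6: 22 = 2·11 (b=11); 11→12: 2·12 = 24; 24−1 = 23

22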